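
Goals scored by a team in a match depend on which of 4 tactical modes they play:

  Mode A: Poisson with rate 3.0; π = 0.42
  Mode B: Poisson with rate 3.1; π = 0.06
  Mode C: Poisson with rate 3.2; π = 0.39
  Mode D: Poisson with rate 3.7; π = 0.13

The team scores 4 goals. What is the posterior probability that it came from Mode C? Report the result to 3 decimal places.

P(component k | x) = π_k·f_k(x) / marginal(x), where marginal(x) = Σ_j π_j·f_j(x).
Poisson probabilities:
  L_A = e^(−3.0)·3.0^4/4! = 0.168031
  L_B = e^(−3.1)·3.1^4/4! = 0.17335
  L_C = e^(−3.2)·3.2^4/4! = 0.178093
  L_D = e^(−3.7)·3.7^4/4! = 0.193066
Prior × likelihood for each component:
  π_A·L_A = 0.42 × 0.168031 = 0.0705732
  π_B·L_B = 0.06 × 0.17335 = 0.010401
  π_C·L_C = 0.39 × 0.178093 = 0.0694562
  π_D·L_D = 0.13 × 0.193066 = 0.0250986
Normaliser: 0.0705732 + 0.010401 + 0.0694562 + 0.0250986 = 0.175529
P(Mode C | data) ≈ 0.396

0.396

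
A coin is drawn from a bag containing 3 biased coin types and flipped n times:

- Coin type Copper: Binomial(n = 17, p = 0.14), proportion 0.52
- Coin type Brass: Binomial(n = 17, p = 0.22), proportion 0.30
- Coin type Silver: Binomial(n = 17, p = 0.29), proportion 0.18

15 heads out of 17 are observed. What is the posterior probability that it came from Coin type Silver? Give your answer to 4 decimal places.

By Bayes' theorem, P(k | x) = π_k f_k(x) / Σ_j π_j f_j(x).
Evaluate each component's likelihood at the observed value:
  p_Copper = C(17,15)·0.14^15·0.86^2 = 136·1.55568e-13·0.7396 = 1.56479e-11
  p_Brass = C(17,15)·0.22^15·0.78^2 = 136·1.3688e-10·0.6084 = 1.13258e-08
  p_Silver = C(17,15)·0.29^15·0.71^2 = 136·8.62919e-09·0.5041 = 5.91596e-07
Weight by the priors:
  π_Copper·p_Copper = 0.52 × 1.56479e-11 = 8.13691e-12
  π_Brass·p_Brass = 0.30 × 1.13258e-08 = 3.39774e-09
  π_Silver·p_Silver = 0.18 × 5.91596e-07 = 1.06487e-07
Marginal: 8.13691e-12 + 3.39774e-09 + 1.06487e-07 = 1.09893e-07
So the posterior for Coin type Silver is 1.06487e-07 / 1.09893e-07 ≈ 0.9690.

0.9690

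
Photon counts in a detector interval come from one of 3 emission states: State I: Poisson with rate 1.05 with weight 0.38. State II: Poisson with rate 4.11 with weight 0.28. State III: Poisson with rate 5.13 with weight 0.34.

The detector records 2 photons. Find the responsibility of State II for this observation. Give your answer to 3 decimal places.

By Bayes' theorem, P(k | x) = w_k f_k(x) / Σ_j w_j f_j(x).
Poisson probabilities:
  L_I = e^(−1.05)·1.05^2/2! = 0.192903
  L_II = e^(−4.11)·4.11^2/2! = 0.138581
  L_III = e^(−5.13)·5.13^2/2! = 0.0778528
Multiply by the mixture weights:
  w_I·L_I = 0.38 × 0.192903 = 0.0733032
  w_II·L_II = 0.28 × 0.138581 = 0.0388026
  w_III·L_III = 0.34 × 0.0778528 = 0.0264699
Evidence: 0.0733032 + 0.0388026 + 0.0264699 = 0.138576
Responsibility of State II: 0.0388026 / 0.138576 ≈ 0.280

0.280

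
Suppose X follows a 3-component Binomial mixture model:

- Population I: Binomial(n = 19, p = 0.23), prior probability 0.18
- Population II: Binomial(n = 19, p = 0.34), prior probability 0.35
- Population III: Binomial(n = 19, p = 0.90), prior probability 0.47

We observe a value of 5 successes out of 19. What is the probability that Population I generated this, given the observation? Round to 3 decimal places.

0.387

The responsibility of component k is P(Z=k) f_k(x) divided by Σ_j P(Z=j) f_j(x).
Component likelihoods at x = 5 successes out of 19:
  p_I = C(19,5)·0.23^5·0.77^14 = 11628·0.000643634·0.0257555 = 0.192759
  p_II = C(19,5)·0.34^5·0.66^14 = 11628·0.00454354·0.00297588 = 0.157223
  p_III = C(19,5)·0.90^5·0.10^14 = 11628·0.59049·1e-14 = 6.86622e-11
Multiply by the mixture weights:
  P(Z=I)·p_I = 0.18 × 0.192759 = 0.0346966
  P(Z=II)·p_II = 0.35 × 0.157223 = 0.0550279
  P(Z=III)·p_III = 0.47 × 6.86622e-11 = 3.22712e-11
Normaliser: 0.0346966 + 0.0550279 + 3.22712e-11 = 0.0897245
P(Population I | x) = 0.0346966 / 0.0897245 ≈ 0.387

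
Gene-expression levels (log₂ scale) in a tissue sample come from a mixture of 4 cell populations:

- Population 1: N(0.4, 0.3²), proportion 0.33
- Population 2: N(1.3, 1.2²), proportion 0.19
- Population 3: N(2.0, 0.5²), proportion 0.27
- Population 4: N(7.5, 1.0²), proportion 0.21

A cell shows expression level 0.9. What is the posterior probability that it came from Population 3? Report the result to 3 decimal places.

By Bayes' theorem, P(k | x) = w_k f_k(x) / Σ_j w_j f_j(x).
Evaluate each component's likelihood at the observed value:
  p_1 = (1/(0.3·√(2π)))·exp(−(0.9−0.4)²/(2·0.3²)) = 1.329808·exp(-1.38889) = 0.33159
  p_2 = (1/(1.2·√(2π)))·exp(−(0.9−1.3)²/(2·1.2²)) = 0.332452·exp(-0.05556) = 0.314486
  p_3 = (1/(0.5·√(2π)))·exp(−(0.9−2.0)²/(2·0.5²)) = 0.797885·exp(-2.42000) = 0.0709492
  p_4 = (1/(1.0·√(2π)))·exp(−(0.9−7.5)²/(2·1.0²)) = 0.398942·exp(-21.78000) = 1.38668e-10
Prior × likelihood for each component:
  w_1·p_1 = 0.33 × 0.33159 = 0.109425
  w_2·p_2 = 0.19 × 0.314486 = 0.0597523
  w_3·p_3 = 0.27 × 0.0709492 = 0.0191563
  w_4·p_4 = 0.21 × 1.38668e-10 = 2.91203e-11
Marginal: 0.109425 + 0.0597523 + 0.0191563 + 2.91203e-11 = 0.188333
P(Population 3 | the observation) = 0.0191563 / 0.188333 ≈ 0.102

0.102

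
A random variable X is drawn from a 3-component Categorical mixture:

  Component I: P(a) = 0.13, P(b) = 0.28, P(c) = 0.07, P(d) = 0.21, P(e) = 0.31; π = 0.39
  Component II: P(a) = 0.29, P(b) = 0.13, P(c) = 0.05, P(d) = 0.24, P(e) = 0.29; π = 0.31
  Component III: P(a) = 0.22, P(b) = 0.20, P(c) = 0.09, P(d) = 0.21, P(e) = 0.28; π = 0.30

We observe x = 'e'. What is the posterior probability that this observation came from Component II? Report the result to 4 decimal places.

The responsibility of component k is π_k f_k(x) divided by Σ_j π_j f_j(x).
Evaluate each component's likelihood at the observed value:
  f_I = P(e | comp) = 0.31
  f_II = P(e | comp) = 0.29
  f_III = P(e | comp) = 0.28
Prior × likelihood for each component:
  π_I·f_I = 0.39 × 0.31 = 0.1209
  π_II·f_II = 0.31 × 0.29 = 0.0899
  π_III·f_III = 0.30 × 0.28 = 0.084
Normaliser: 0.1209 + 0.0899 + 0.084 = 0.2948
Responsibility of Component II: 0.0899 / 0.2948 ≈ 0.3050

0.3050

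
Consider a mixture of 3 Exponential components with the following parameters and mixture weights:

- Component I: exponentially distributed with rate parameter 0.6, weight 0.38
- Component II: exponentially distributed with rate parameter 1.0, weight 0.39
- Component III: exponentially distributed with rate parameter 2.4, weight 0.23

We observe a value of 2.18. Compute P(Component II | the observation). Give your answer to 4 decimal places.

The responsibility of component k is P(Z=k) f_k(x) divided by Σ_j P(Z=j) f_j(x).
Evaluate each component's likelihood at the observed value:
  f_I = 0.162216
  f_II = 0.113042
  f_III = 0.0128228
Unnormalised posteriors:
  P(Z=I)·f_I = 0.38 × 0.162216 = 0.0616421
  P(Z=II)·f_II = 0.39 × 0.113042 = 0.0440862
  P(Z=III)·f_III = 0.23 × 0.0128228 = 0.00294924
Sum: 0.0616421 + 0.0440862 + 0.00294924 = 0.108678
P(Component II | data) ≈ 0.4057

0.4057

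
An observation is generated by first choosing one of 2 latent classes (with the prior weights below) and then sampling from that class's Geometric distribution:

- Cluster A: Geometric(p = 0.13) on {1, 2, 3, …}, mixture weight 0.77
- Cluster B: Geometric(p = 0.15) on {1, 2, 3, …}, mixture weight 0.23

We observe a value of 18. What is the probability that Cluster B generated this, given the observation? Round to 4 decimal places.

Apply Bayes' rule: the posterior for each component is proportional to its prior times its likelihood at x.
Component likelihoods at x = 18:
  f_A = 0.0121835
  f_B = 0.00946701
Unnormalised posteriors:
  w_A·f_A = 0.77 × 0.0121835 = 0.00938126
  w_B·f_B = 0.23 × 0.00946701 = 0.00217741
Evidence: 0.00938126 + 0.00217741 = 0.0115587
P(Cluster B | 18) ≈ 0.1884

0.1884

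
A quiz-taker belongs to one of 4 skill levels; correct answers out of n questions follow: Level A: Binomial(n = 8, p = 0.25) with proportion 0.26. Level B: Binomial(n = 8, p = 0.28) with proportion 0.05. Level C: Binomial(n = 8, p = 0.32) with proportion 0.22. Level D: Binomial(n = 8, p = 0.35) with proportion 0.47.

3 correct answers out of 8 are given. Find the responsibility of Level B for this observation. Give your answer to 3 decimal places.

0.047

The responsibility of component k is π_k f_k(x) divided by Σ_j π_j f_j(x).
Component likelihoods at x = 3 correct answers out of 8:
  f_A = C(8,3)·0.25^3·0.75^5 = 56·0.015625·0.237305 = 0.207642
  f_B = C(8,3)·0.28^3·0.72^5 = 56·0.021952·0.193492 = 0.237862
  f_C = C(8,3)·0.32^3·0.68^5 = 56·0.032768·0.145393 = 0.266798
  f_D = C(8,3)·0.35^3·0.65^5 = 56·0.042875·0.116029 = 0.278586
Prior × likelihood for each component:
  π_A·f_A = 0.26 × 0.207642 = 0.0539868
  π_B·f_B = 0.05 × 0.237862 = 0.0118931
  π_C·f_C = 0.22 × 0.266798 = 0.0586956
  π_D·f_D = 0.47 × 0.278586 = 0.130935
Evidence: 0.0539868 + 0.0118931 + 0.0586956 + 0.130935 = 0.255511
P(Level B | x) ≈ 0.047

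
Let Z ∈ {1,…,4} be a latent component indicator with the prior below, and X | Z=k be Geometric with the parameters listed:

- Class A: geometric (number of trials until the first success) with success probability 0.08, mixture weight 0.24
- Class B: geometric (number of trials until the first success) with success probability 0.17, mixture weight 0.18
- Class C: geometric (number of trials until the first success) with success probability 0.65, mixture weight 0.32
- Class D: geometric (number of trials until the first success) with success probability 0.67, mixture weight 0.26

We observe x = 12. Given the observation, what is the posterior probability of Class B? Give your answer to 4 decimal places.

The responsibility of component k is P(Z=k) f_k(x) divided by Σ_j P(Z=j) f_j(x).
Evaluate each component's likelihood at the observed value:
  p_A = 0.031971
  p_B = 0.0218931
  p_C = 6.2757e-06
  p_D = 3.38632e-06
Multiply by the mixture weights:
  P(Z=A)·p_A = 0.24 × 0.031971 = 0.00767304
  P(Z=B)·p_B = 0.18 × 0.0218931 = 0.00394076
  P(Z=C)·p_C = 0.32 × 6.2757e-06 = 2.00822e-06
  P(Z=D)·p_D = 0.26 × 3.38632e-06 = 8.80443e-07
Evidence: 0.00767304 + 0.00394076 + 2.00822e-06 + 8.80443e-07 = 0.0116167
Responsibility of Class B: 0.00394076 / 0.0116167 ≈ 0.3392

0.3392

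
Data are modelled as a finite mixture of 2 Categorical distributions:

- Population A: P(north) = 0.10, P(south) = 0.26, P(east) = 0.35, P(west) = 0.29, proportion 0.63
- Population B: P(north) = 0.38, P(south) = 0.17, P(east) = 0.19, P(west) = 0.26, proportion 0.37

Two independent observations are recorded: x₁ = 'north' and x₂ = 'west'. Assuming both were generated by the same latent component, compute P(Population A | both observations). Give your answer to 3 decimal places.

0.333

The responsibility of component k is P(Z=k) f_k(x) divided by Σ_j P(Z=j) f_j(x).
Since both observations come from the same component, the likelihood for component k is f_k(x₁)·f_k(x₂).
  f_A = [P(north | comp) = 0.10] × [0.29] = 0.029
  f_B = [P(north | comp) = 0.38] × [0.26] = 0.0988
Unnormalised posteriors:
  P(Z=A)·f_A = 0.63 × 0.029 = 0.01827
  P(Z=B)·f_B = 0.37 × 0.0988 = 0.036556
Normaliser: 0.01827 + 0.036556 = 0.054826
P(Population A | x₁,x₂) ≈ 0.333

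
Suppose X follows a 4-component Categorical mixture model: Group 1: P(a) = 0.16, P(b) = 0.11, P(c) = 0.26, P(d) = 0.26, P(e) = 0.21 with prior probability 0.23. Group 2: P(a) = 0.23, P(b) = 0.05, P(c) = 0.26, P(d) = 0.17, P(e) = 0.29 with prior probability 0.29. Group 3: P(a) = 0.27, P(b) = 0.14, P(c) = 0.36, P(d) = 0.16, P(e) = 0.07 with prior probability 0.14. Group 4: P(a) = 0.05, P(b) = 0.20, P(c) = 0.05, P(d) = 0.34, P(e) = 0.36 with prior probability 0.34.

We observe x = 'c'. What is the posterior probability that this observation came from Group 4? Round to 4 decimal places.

The responsibility of component k is P(Z=k) f_k(x) divided by Σ_j P(Z=j) f_j(x).
Evaluate each component's likelihood at the observed value:
  f_1 = P(c | comp) = 0.26
  f_2 = P(c | comp) = 0.26
  f_3 = P(c | comp) = 0.36
  f_4 = P(c | comp) = 0.05
Multiply by the mixture weights:
  P(Z=1)·f_1 = 0.23 × 0.26 = 0.0598
  P(Z=2)·f_2 = 0.29 × 0.26 = 0.0754
  P(Z=3)·f_3 = 0.14 × 0.36 = 0.0504
  P(Z=4)·f_4 = 0.34 × 0.05 = 0.017
Sum: 0.0598 + 0.0754 + 0.0504 + 0.017 = 0.2026
P(Group 4 | 'c') = 0.017 / 0.2026 ≈ 0.0839

0.0839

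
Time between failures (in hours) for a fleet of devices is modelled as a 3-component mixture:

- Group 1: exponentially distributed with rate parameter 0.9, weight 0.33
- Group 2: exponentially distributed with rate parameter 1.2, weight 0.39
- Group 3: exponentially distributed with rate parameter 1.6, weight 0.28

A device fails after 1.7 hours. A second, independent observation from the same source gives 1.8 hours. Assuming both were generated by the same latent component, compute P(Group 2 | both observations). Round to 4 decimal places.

0.3738

The responsibility of component k is π_k f_k(x) divided by Σ_j π_j f_j(x).
Since both observations come from the same component, the likelihood for component k is f_k(x₁)·f_k(x₂).
  L_1 = [0.194882] × [0.178109] = 0.0347102
  L_2 = [0.156034] × [0.13839] = 0.0215936
  L_3 = [0.1054] × [0.0898156] = 0.00946653
Multiply by the mixture weights:
  π_1·L_1 = 0.33 × 0.0347102 = 0.0114544
  π_2·L_2 = 0.39 × 0.0215936 = 0.00842152
  π_3·L_3 = 0.28 × 0.00946653 = 0.00265063
Sum: 0.0114544 + 0.00842152 + 0.00265063 = 0.0225265
So the posterior for Group 2 is 0.00842152 / 0.0225265 ≈ 0.3738.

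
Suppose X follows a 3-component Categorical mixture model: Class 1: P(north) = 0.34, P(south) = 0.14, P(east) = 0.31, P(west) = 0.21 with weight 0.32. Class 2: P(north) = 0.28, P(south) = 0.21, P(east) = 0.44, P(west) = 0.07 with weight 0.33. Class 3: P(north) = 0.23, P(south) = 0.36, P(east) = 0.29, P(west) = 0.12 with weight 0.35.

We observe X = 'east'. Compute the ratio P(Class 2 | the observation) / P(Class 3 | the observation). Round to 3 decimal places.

Since P(k|x) ∝ P(Z=k) f_k(x), the posterior odds are P(Z=i) f_i(x) / (P(Z=j) f_j(x)).
Component likelihoods at x = 'east':
  L_1 = 0.31
  L_2 = 0.44
  L_3 = 0.29
Odds = (0.33/0.35) × (0.44/0.29) = 0.942857 × 1.51724 ≈ 1.431

1.431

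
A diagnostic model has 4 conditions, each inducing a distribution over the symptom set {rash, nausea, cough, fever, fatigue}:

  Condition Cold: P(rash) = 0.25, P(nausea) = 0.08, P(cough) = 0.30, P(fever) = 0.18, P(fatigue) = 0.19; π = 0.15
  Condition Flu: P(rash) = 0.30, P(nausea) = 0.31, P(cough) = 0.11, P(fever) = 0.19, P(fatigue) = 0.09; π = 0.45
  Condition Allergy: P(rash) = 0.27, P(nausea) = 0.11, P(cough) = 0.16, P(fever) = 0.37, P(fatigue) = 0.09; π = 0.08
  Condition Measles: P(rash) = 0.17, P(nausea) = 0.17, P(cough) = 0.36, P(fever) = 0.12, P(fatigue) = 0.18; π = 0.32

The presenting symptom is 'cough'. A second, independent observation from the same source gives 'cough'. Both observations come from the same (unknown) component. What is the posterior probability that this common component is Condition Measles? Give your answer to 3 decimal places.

Posterior ∝ prior × likelihood, so P(k | x) ∝ π_k f_k(x); normalise over all components.
Since both observations come from the same component, the likelihood for component k is f_k(x₁)·f_k(x₂).
  L_Cold = [P(cough | comp) = 0.30] × [0.3] = 0.09
  L_Flu = [P(cough | comp) = 0.11] × [0.11] = 0.0121
  L_Allergy = [P(cough | comp) = 0.16] × [0.16] = 0.0256
  L_Measles = [P(cough | comp) = 0.36] × [0.36] = 0.1296
Weight by the priors:
  π_Cold·L_Cold = 0.15 × 0.09 = 0.0135
  π_Flu·L_Flu = 0.45 × 0.0121 = 0.005445
  π_Allergy·L_Allergy = 0.08 × 0.0256 = 0.002048
  π_Measles·L_Measles = 0.32 × 0.1296 = 0.041472
Denominator: 0.0135 + 0.005445 + 0.002048 + 0.041472 = 0.062465
P(Condition Measles | x) ≈ 0.664

0.664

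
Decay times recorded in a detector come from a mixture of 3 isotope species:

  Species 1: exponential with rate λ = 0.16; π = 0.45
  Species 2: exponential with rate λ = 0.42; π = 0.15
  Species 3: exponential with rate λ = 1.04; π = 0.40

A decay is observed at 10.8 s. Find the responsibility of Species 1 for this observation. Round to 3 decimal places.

Posterior ∝ prior × likelihood, so P(k | x) ∝ P(Z=k) f_k(x); normalise over all components.
Exponential densities:
  f_1 = 0.16·e^(−0.16·10.8) = 0.16·e^(−1.7280) = 0.0284223
  f_2 = 0.42·e^(−0.42·10.8) = 0.42·e^(−4.5360) = 0.0045008
  f_3 = 1.04·e^(−1.04·10.8) = 1.04·e^(−11.2320) = 1.37733e-05
Prior × likelihood for each component:
  P(Z=1)·f_1 = 0.45 × 0.0284223 = 0.01279
  P(Z=2)·f_2 = 0.15 × 0.0045008 = 0.00067512
  P(Z=3)·f_3 = 0.40 × 1.37733e-05 = 5.50932e-06
Marginal: 0.01279 + 0.00067512 + 5.50932e-06 = 0.0134707
So the posterior for Species 1 is 0.01279 / 0.0134707 ≈ 0.949.

0.949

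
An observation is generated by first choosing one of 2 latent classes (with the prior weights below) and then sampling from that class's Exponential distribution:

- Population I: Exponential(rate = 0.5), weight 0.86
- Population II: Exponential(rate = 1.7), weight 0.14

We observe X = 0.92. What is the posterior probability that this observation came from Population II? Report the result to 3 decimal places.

P(component k | x) = π_k·f_k(x) / marginal(x), where marginal(x) = Σ_j π_j·f_j(x).
Exponential densities:
  L_I = 0.5·e^(−0.5·0.92) = 0.5·e^(−0.4600) = 0.315642
  L_II = 1.7·e^(−1.7·0.92) = 1.7·e^(−1.5640) = 0.355805
Prior × likelihood for each component:
  π_I·L_I = 0.86 × 0.315642 = 0.271452
  π_II·L_II = 0.14 × 0.355805 = 0.0498127
Sum: 0.271452 + 0.0498127 = 0.321265
So the posterior for Population II is 0.0498127 / 0.321265 ≈ 0.155.

0.155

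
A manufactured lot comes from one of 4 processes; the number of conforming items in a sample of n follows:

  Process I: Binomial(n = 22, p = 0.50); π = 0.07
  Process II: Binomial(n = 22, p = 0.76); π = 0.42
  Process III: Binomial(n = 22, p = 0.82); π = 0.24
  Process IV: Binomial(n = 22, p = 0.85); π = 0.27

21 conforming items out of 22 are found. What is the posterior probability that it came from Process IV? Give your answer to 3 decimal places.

Posterior ∝ prior × likelihood, so P(k | x) ∝ P(Z=k) f_k(x); normalise over all components.
Component likelihoods at x = 21 conforming items out of 22:
  f_I = C(22,21)·0.50^21·0.50^1 = 22·4.76837e-07·0.5 = 5.24521e-06
  f_II = C(22,21)·0.76^21·0.24^1 = 22·0.00314113·0.24 = 0.0165851
  f_III = C(22,21)·0.82^21·0.18^1 = 22·0.0154914·0.18 = 0.061346
  f_IV = C(22,21)·0.85^21·0.15^1 = 22·0.0329456·0.15 = 0.10872
Multiply by the mixture weights:
  P(Z=I)·f_I = 0.07 × 5.24521e-06 = 3.67165e-07
  P(Z=II)·f_II = 0.42 × 0.0165851 = 0.00696576
  P(Z=III)·f_III = 0.24 × 0.061346 = 0.014723
  P(Z=IV)·f_IV = 0.27 × 0.10872 = 0.0293545
Normaliser: 3.67165e-07 + 0.00696576 + 0.014723 + 0.0293545 = 0.0510437
P(Process IV | x) = 0.0293545 / 0.0510437 ≈ 0.575

0.575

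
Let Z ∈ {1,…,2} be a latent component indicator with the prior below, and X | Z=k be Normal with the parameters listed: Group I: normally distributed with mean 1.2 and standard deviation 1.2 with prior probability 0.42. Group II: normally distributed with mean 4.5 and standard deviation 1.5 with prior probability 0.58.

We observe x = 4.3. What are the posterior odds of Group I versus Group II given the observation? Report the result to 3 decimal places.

The posterior odds equal the prior odds times the likelihood ratio: (π_i/π_j)·(f_i(x)/f_j(x)).
Component likelihoods at x = 4.3:
  L_I = 0.0118188
  L_II = 0.263608
0.00496389 / 0.152893 ≈ 0.032

0.032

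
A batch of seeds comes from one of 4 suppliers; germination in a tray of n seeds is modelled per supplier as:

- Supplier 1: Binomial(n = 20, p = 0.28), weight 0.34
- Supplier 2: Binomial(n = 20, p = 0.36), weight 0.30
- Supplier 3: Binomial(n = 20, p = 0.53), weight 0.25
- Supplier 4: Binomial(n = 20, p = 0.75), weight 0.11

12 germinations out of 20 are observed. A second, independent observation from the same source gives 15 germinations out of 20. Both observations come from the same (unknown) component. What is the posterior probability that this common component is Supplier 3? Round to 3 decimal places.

Posterior ∝ prior × likelihood, so P(k | x) ∝ π_k f_k(x); normalise over all components.
Since both observations come from the same component, the likelihood for component k is f_k(x₁)·f_k(x₂).
  p_1 = [C(20,12)·0.28^12·0.72^8 = 125970·2.32218e-07·0.0722204 = 0.00211263] × [1.52924e-05] = 3.23073e-08
  p_2 = [C(20,12)·0.36^12·0.64^8 = 125970·4.73838e-06·0.0281475 = 0.0168011] × [0.000368028] = 6.18327e-06
  p_3 = [C(20,12)·0.53^12·0.47^8 = 125970·0.000491259·0.00238113 = 0.147353] × [0.0260059] = 0.00383205
  p_4 = [C(20,12)·0.75^12·0.25^8 = 125970·0.0316764·1.52588e-05 = 0.0608867] × [0.202331] = 0.0123193
Prior × likelihood for each component:
  π_1·p_1 = 0.34 × 3.23073e-08 = 1.09845e-08
  π_2·p_2 = 0.30 × 6.18327e-06 = 1.85498e-06
  π_3·p_3 = 0.25 × 0.00383205 = 0.000958013
  π_4·p_4 = 0.11 × 0.0123193 = 0.00135512
Denominator: 1.09845e-08 + 1.85498e-06 + 0.000958013 + 0.00135512 = 0.002315
P(Supplier 3 | data) = 0.000958013 / 0.002315 ≈ 0.414

0.414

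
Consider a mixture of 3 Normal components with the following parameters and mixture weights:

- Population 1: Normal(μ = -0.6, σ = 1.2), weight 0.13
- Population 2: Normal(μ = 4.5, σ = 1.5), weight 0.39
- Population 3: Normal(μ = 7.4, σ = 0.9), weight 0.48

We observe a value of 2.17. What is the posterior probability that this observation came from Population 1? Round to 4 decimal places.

0.0884

By Bayes' theorem, P(k | x) = P(Z=k) f_k(x) / Σ_j P(Z=j) f_j(x).
Evaluate each component's likelihood at the observed value:
  p_1 = (1/(1.2·√(2π)))·exp(−(2.17−-0.6)²/(2·1.2²)) = 0.332452·exp(-2.66420) = 0.0231569
  p_2 = (1/(1.5·√(2π)))·exp(−(2.17−4.5)²/(2·1.5²)) = 0.265962·exp(-1.20642) = 0.0795933
  p_3 = (1/(0.9·√(2π)))·exp(−(2.17−7.4)²/(2·0.9²)) = 0.443269·exp(-16.88451) = 2.05977e-08
Multiply by the mixture weights:
  P(Z=1)·p_1 = 0.13 × 0.0231569 = 0.0030104
  P(Z=2)·p_2 = 0.39 × 0.0795933 = 0.0310414
  P(Z=3)·p_3 = 0.48 × 2.05977e-08 = 9.88692e-09
Normaliser: 0.0030104 + 0.0310414 + 9.88692e-09 = 0.0340518
Responsibility of Population 1: 0.0030104 / 0.0340518 ≈ 0.0884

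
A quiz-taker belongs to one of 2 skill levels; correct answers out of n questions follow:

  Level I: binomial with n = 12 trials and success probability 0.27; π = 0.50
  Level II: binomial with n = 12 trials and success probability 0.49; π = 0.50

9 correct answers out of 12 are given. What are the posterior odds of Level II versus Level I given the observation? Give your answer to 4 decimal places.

72.8170

Only the two components matter; the odds are (P(Z=i) f_i(x)) / (P(Z=j) f_j(x)).
Evaluate each component's likelihood at the observed value:
  L_I = 0.000652627
  L_II = 0.0475224
0.0237612 / 0.000326314 ≈ 72.8170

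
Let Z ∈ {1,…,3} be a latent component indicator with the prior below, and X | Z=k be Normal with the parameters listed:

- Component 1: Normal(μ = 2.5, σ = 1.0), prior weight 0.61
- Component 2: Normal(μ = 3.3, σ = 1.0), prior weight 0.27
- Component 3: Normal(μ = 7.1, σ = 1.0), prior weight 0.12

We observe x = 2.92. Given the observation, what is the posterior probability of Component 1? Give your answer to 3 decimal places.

0.690

The responsibility of component k is π_k f_k(x) divided by Σ_j π_j f_j(x).
Normal densities:
  p_1 = (1/(1.0·√(2π)))·exp(−(2.92−2.5)²/(2·1.0²)) = 0.398942·exp(-0.08820) = 0.365263
  p_2 = (1/(1.0·√(2π)))·exp(−(2.92−3.3)²/(2·1.0²)) = 0.398942·exp(-0.07220) = 0.371154
  p_3 = (1/(1.0·√(2π)))·exp(−(2.92−7.1)²/(2·1.0²)) = 0.398942·exp(-8.73620) = 6.40954e-05
Multiply by the mixture weights:
  π_1·p_1 = 0.61 × 0.365263 = 0.22281
  π_2·p_2 = 0.27 × 0.371154 = 0.100212
  π_3·p_3 = 0.12 × 6.40954e-05 = 7.69144e-06
Marginal: 0.22281 + 0.100212 + 7.69144e-06 = 0.323029
P(Component 1 | data) = 0.22281 / 0.323029 ≈ 0.690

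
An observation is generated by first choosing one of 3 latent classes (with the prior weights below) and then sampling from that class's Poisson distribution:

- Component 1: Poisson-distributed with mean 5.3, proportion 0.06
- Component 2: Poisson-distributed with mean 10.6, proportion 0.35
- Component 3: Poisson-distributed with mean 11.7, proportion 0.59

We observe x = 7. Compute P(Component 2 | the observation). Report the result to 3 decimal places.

0.419

P(component k | x) = π_k·f_k(x) / marginal(x), where marginal(x) = Σ_j π_j·f_j(x).
Evaluate each component's likelihood at the observed value:
  f_1 = e^(−5.3)·5.3^7/7! = 0.116343
  f_2 = e^(−10.6)·10.6^7/7! = 0.0743343
  f_3 = e^(−11.7)·11.7^7/7! = 0.0493884
Weight by the priors:
  π_1·f_1 = 0.06 × 0.116343 = 0.00698057
  π_2·f_2 = 0.35 × 0.0743343 = 0.026017
  π_3·f_3 = 0.59 × 0.0493884 = 0.0291392
Marginal: 0.00698057 + 0.026017 + 0.0291392 = 0.0621367
So the posterior for Component 2 is 0.026017 / 0.0621367 ≈ 0.419.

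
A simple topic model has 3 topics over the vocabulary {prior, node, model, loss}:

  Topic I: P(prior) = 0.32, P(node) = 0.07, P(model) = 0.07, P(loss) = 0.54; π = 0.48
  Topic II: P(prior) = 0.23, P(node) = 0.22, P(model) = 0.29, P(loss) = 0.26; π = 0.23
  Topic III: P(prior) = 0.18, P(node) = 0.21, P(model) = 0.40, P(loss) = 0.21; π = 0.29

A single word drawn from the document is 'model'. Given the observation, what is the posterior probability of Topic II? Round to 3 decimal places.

0.308

Posterior ∝ prior × likelihood, so P(k | x) ∝ P(Z=k) f_k(x); normalise over all components.
Categorical probabilities:
  L_I = P(model | comp) = 0.07
  L_II = P(model | comp) = 0.29
  L_III = P(model | comp) = 0.40
Unnormalised posteriors:
  P(Z=I)·L_I = 0.48 × 0.07 = 0.0336
  P(Z=II)·L_II = 0.23 × 0.29 = 0.0667
  P(Z=III)·L_III = 0.29 × 0.4 = 0.116
Sum: 0.0336 + 0.0667 + 0.116 = 0.2163
Responsibility of Topic II: 0.0667 / 0.2163 ≈ 0.308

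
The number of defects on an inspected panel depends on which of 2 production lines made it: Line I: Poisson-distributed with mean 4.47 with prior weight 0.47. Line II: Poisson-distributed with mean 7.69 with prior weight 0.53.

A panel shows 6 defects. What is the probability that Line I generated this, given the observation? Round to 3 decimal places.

0.461

Posterior ∝ prior × likelihood, so P(k | x) ∝ π_k f_k(x); normalise over all components.
Component likelihoods at x = 6 defects:
  f_I = e^(−4.47)·4.47^6/6! = 0.126828
  f_II = e^(−7.69)·7.69^6/6! = 0.131371
Multiply by the mixture weights:
  π_I·f_I = 0.47 × 0.126828 = 0.0596093
  π_II·f_II = 0.53 × 0.131371 = 0.0696269
Marginal: 0.0596093 + 0.0696269 = 0.129236
Responsibility of Line I: 0.0596093 / 0.129236 ≈ 0.461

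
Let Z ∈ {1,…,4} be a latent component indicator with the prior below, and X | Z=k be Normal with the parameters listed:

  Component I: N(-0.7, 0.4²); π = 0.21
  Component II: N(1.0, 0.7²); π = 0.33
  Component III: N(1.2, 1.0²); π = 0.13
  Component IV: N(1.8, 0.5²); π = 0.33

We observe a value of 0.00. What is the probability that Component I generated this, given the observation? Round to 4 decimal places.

By Bayes' theorem, P(k | x) = π_k f_k(x) / Σ_j π_j f_j(x).
Normal densities:
  L_I = (1/(0.4·√(2π)))·exp(−(0.00−-0.7)²/(2·0.4²)) = 0.997356·exp(-1.53125) = 0.215693
  L_II = (1/(0.7·√(2π)))·exp(−(0.00−1.0)²/(2·0.7²)) = 0.569918·exp(-1.02041) = 0.205426
  L_III = (1/(1.0·√(2π)))·exp(−(0.00−1.2)²/(2·1.0²)) = 0.398942·exp(-0.72000) = 0.194186
  L_IV = (1/(0.5·√(2π)))·exp(−(0.00−1.8)²/(2·0.5²)) = 0.797885·exp(-6.48000) = 0.0012238
Weight by the priors:
  π_I·L_I = 0.21 × 0.215693 = 0.0452956
  π_II·L_II = 0.33 × 0.205426 = 0.0677904
  π_III·L_III = 0.13 × 0.194186 = 0.0252442
  π_IV·L_IV = 0.33 × 0.0012238 = 0.000403855
Evidence: 0.0452956 + 0.0677904 + 0.0252442 + 0.000403855 = 0.138734
P(Component I | data) ≈ 0.3265

0.3265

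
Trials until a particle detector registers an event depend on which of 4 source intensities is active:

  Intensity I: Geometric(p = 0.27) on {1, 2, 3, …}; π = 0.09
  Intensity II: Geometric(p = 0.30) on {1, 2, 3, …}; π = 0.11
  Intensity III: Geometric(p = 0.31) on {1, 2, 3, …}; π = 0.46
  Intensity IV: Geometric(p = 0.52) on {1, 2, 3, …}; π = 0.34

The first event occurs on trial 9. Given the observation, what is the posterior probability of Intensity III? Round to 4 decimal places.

0.6269

By Bayes' theorem, P(k | x) = P(Z=k) f_k(x) / Σ_j P(Z=j) f_j(x).
Evaluate each component's likelihood at the observed value:
  p_I = 0.27·(1−0.27)^8 = 0.27·0.080646 = 0.0217744
  p_II = 0.30·(1−0.30)^8 = 0.30·0.057648 = 0.0172944
  p_III = 0.31·(1−0.31)^8 = 0.31·0.0513798 = 0.0159277
  p_IV = 0.52·(1−0.52)^8 = 0.52·0.00281793 = 0.00146532
Weight by the priors:
  P(Z=I)·p_I = 0.09 × 0.0217744 = 0.0019597
  P(Z=II)·p_II = 0.11 × 0.0172944 = 0.00190238
  P(Z=III)·p_III = 0.46 × 0.0159277 = 0.00732676
  P(Z=IV)·p_IV = 0.34 × 0.00146532 = 0.00049821
Denominator: 0.0019597 + 0.00190238 + 0.00732676 + 0.00049821 = 0.0116871
So the posterior for Intensity III is 0.00732676 / 0.0116871 ≈ 0.6269.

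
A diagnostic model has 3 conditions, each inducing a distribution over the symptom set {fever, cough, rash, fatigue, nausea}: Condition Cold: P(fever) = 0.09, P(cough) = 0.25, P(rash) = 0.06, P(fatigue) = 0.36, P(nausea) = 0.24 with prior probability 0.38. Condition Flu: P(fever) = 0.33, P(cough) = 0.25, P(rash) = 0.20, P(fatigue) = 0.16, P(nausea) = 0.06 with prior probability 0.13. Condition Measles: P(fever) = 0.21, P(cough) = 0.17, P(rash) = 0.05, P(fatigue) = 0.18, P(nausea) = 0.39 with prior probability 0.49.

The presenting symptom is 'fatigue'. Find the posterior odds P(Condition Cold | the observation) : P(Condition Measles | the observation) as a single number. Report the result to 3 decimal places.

The posterior odds equal the prior odds times the likelihood ratio: (π_i/π_j)·(f_i(x)/f_j(x)).
Evaluate each component's likelihood at the observed value:
  L_Cold = P(fatigue | comp) = 0.36
  L_Flu = P(fatigue | comp) = 0.16
  L_Measles = P(fatigue | comp) = 0.18
Odds = (0.38/0.49) × (0.36/0.18) = 0.77551 × 2 ≈ 1.551

1.551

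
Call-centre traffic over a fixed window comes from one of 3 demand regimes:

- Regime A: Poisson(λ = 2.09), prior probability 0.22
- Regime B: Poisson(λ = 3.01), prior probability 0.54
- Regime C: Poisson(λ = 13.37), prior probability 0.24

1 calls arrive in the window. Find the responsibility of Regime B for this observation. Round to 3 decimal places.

Posterior ∝ prior × likelihood, so P(k | x) ∝ w_k f_k(x); normalise over all components.
Poisson probabilities:
  f_A = 0.258506
  f_B = 0.148368
  f_C = 2.08744e-05
Multiply by the mixture weights:
  w_A·f_A = 0.22 × 0.258506 = 0.0568713
  w_B·f_B = 0.54 × 0.148368 = 0.0801187
  w_C·f_C = 0.24 × 2.08744e-05 = 5.00986e-06
Normaliser: 0.0568713 + 0.0801187 + 5.00986e-06 = 0.136995
Responsibility of Regime B: 0.0801187 / 0.136995 ≈ 0.585

0.585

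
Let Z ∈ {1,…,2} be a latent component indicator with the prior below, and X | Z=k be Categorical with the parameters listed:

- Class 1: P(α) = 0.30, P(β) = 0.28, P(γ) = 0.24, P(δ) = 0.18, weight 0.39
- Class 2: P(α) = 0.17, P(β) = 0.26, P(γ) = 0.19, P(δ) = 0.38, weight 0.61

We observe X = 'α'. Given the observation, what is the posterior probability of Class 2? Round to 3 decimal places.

0.470

Apply Bayes' rule: the posterior for each component is proportional to its prior times its likelihood at x.
Evaluate each component's likelihood at the observed value:
  f_1 = 0.3
  f_2 = 0.17
Prior × likelihood for each component:
  π_1·f_1 = 0.39 × 0.3 = 0.117
  π_2·f_2 = 0.61 × 0.17 = 0.1037
Marginal: 0.117 + 0.1037 = 0.2207
P(Class 2 | data) ≈ 0.470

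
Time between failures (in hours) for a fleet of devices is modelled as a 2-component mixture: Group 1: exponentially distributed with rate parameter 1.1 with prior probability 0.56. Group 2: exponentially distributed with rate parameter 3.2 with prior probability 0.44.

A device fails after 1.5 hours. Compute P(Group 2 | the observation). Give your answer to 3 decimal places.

P(component k | x) = P(Z=k)·f_k(x) / marginal(x), where marginal(x) = Σ_j P(Z=j)·f_j(x).
Exponential densities:
  p_1 = 1.1·e^(−1.1·1.5) = 1.1·e^(−1.6500) = 0.211255
  p_2 = 3.2·e^(−3.2·1.5) = 3.2·e^(−4.8000) = 0.0263352
Weight by the priors:
  P(Z=1)·p_1 = 0.56 × 0.211255 = 0.118303
  P(Z=2)·p_2 = 0.44 × 0.0263352 = 0.0115875
Marginal: 0.118303 + 0.0115875 = 0.12989
P(Group 2 | 1.5 hours) = 0.0115875 / 0.12989 ≈ 0.089

0.089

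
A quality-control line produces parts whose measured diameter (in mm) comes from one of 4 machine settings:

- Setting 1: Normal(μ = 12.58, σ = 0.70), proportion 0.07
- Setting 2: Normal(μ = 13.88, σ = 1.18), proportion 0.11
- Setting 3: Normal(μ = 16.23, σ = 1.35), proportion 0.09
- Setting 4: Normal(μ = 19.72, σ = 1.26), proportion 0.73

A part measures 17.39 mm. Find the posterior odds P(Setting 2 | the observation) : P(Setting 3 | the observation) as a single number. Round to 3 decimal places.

Posterior odds = (P(Z=i) f_i(x)) / (P(Z=j) f_j(x)); the normalising sum cancels.
Normal densities:
  L_1 = 3.18326e-11
  L_2 = 0.00405216
  L_3 = 0.204292
  L_4 = 0.0572784
Odds = (0.11/0.09) × (0.00405216/0.204292) = 1.22222 × 0.0198352 ≈ 0.024

0.024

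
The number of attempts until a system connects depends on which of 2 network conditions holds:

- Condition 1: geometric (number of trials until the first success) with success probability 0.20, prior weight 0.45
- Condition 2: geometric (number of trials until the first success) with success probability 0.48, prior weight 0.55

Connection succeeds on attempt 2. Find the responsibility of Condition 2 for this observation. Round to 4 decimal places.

0.6560

The responsibility of component k is π_k f_k(x) divided by Σ_j π_j f_j(x).
Component likelihoods at x = 2:
  f_1 = 0.20·(1−0.20)^1 = 0.20·0.8 = 0.16
  f_2 = 0.48·(1−0.48)^1 = 0.48·0.52 = 0.2496
Unnormalised posteriors:
  π_1·f_1 = 0.45 × 0.16 = 0.072
  π_2·f_2 = 0.55 × 0.2496 = 0.13728
Normaliser: 0.072 + 0.13728 = 0.20928
Responsibility of Condition 2: 0.13728 / 0.20928 ≈ 0.6560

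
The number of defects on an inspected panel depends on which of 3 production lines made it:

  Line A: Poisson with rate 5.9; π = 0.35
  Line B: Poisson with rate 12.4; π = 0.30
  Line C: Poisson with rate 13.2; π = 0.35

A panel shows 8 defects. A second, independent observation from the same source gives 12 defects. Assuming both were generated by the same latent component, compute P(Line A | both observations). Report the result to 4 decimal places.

P(component k | x) = π_k·f_k(x) / marginal(x), where marginal(x) = Σ_j π_j·f_j(x).
Since both observations come from the same component, the likelihood for component k is f_k(x₁)·f_k(x₂).
  f_A = [0.0997604] × [0.0101754] = 0.0010151
  f_B = [0.0570954] × [0.113624] = 0.00648744
  f_C = [0.0423042] × [0.108109] = 0.00457348
Unnormalised posteriors:
  π_A·f_A = 0.35 × 0.0010151 = 0.000355284
  π_B·f_B = 0.30 × 0.00648744 = 0.00194623
  π_C·f_C = 0.35 × 0.00457348 = 0.00160072
Sum: 0.000355284 + 0.00194623 + 0.00160072 = 0.00390223
P(Line A | x₁,x₂) ≈ 0.0910

0.0910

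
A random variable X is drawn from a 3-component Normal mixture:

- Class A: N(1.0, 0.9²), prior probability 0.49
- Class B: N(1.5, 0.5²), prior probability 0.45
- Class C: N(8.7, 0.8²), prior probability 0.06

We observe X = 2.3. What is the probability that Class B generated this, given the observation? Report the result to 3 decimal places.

By Bayes' theorem, P(k | x) = w_k f_k(x) / Σ_j w_j f_j(x).
Evaluate each component's likelihood at the observed value:
  p_A = (1/(0.9·√(2π)))·exp(−(2.3−1.0)²/(2·0.9²)) = 0.443269·exp(-1.04321) = 0.156173
  p_B = (1/(0.5·√(2π)))·exp(−(2.3−1.5)²/(2·0.5²)) = 0.797885·exp(-1.28000) = 0.221842
  p_C = (1/(0.8·√(2π)))·exp(−(2.3−8.7)²/(2·0.8²)) = 0.498678·exp(-32.00000) = 6.31534e-15
Unnormalised posteriors:
  w_A·p_A = 0.49 × 0.156173 = 0.076525
  w_B·p_B = 0.45 × 0.221842 = 0.0998288
  w_C·p_C = 0.06 × 6.31534e-15 = 3.7892e-16
Marginal: 0.076525 + 0.0998288 + 3.7892e-16 = 0.176354
Responsibility of Class B: 0.0998288 / 0.176354 ≈ 0.566

0.566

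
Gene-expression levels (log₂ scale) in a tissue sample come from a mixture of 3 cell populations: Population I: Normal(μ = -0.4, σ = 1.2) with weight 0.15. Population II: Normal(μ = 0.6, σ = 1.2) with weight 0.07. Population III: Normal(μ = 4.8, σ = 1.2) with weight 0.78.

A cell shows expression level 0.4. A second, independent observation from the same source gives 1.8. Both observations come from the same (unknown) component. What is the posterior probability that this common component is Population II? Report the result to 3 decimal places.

0.651

By Bayes' theorem, P(k | x) = π_k f_k(x) / Σ_j π_j f_j(x).
Since both observations come from the same component, the likelihood for component k is f_k(x₁)·f_k(x₂).
  L_I = [0.266207] × [0.061926] = 0.0164851
  L_II = [0.327866] × [0.201642] = 0.0661117
  L_III = [0.000400226] × [0.0146069] = 5.84606e-06
Prior × likelihood for each component:
  π_I·L_I = 0.15 × 0.0164851 = 0.00247277
  π_II·L_II = 0.07 × 0.0661117 = 0.00462782
  π_III·L_III = 0.78 × 5.84606e-06 = 4.55993e-06
Evidence: 0.00247277 + 0.00462782 + 4.55993e-06 = 0.00710515
P(Population II | data) = 0.00462782 / 0.00710515 ≈ 0.651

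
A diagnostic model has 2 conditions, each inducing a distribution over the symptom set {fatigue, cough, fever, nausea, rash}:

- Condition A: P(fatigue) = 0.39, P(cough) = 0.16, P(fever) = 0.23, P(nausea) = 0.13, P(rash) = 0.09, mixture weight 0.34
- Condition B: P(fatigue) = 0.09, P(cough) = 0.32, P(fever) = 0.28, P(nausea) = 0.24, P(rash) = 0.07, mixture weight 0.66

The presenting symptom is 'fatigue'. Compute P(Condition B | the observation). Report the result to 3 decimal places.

0.309

Posterior ∝ prior × likelihood, so P(k | x) ∝ π_k f_k(x); normalise over all components.
Categorical probabilities:
  p_A = 0.39
  p_B = 0.09
Weight by the priors:
  π_A·p_A = 0.34 × 0.39 = 0.1326
  π_B·p_B = 0.66 × 0.09 = 0.0594
Evidence: 0.1326 + 0.0594 = 0.192
Responsibility of Condition B: 0.0594 / 0.192 ≈ 0.309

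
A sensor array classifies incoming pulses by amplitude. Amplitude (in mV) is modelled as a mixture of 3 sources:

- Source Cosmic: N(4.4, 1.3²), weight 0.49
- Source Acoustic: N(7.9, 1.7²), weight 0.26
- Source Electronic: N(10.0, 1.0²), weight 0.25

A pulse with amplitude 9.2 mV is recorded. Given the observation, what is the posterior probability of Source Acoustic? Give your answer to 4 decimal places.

By Bayes' theorem, P(k | x) = w_k f_k(x) / Σ_j w_j f_j(x).
Normal densities:
  p_Cosmic = (1/(1.3·√(2π)))·exp(−(9.2−4.4)²/(2·1.3²)) = 0.306879·exp(-6.81657) = 0.000336178
  p_Acoustic = (1/(1.7·√(2π)))·exp(−(9.2−7.9)²/(2·1.7²)) = 0.234672·exp(-0.29239) = 0.175178
  p_Electronic = (1/(1.0·√(2π)))·exp(−(9.2−10.0)²/(2·1.0²)) = 0.398942·exp(-0.32000) = 0.289692
Multiply by the mixture weights:
  w_Cosmic·p_Cosmic = 0.49 × 0.000336178 = 0.000164727
  w_Acoustic·p_Acoustic = 0.26 × 0.175178 = 0.0455462
  w_Electronic·p_Electronic = 0.25 × 0.289692 = 0.0724229
Normaliser: 0.000164727 + 0.0455462 + 0.0724229 = 0.118134
P(Source Acoustic | data) = 0.0455462 / 0.118134 ≈ 0.3855

0.3855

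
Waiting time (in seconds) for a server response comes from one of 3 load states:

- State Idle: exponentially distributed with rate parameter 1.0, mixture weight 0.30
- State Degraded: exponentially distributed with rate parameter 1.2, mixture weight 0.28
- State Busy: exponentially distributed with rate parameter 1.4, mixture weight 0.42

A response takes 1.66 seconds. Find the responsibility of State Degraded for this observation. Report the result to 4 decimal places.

0.2857

The responsibility of component k is P(Z=k) f_k(x) divided by Σ_j P(Z=j) f_j(x).
Evaluate each component's likelihood at the observed value:
  L_Idle = 1.0·e^(−1.0·1.66) = 1.0·e^(−1.6600) = 0.190139
  L_Degraded = 1.2·e^(−1.2·1.66) = 1.2·e^(−1.9920) = 0.163707
  L_Busy = 1.4·e^(−1.4·1.66) = 1.4·e^(−2.3240) = 0.137034
Multiply by the mixture weights:
  P(Z=Idle)·L_Idle = 0.30 × 0.190139 = 0.0570417
  P(Z=Degraded)·L_Degraded = 0.28 × 0.163707 = 0.0458379
  P(Z=Busy)·L_Busy = 0.42 × 0.137034 = 0.0575542
Marginal: 0.0570417 + 0.0458379 + 0.0575542 = 0.160434
So the posterior for State Degraded is 0.0458379 / 0.160434 ≈ 0.2857.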